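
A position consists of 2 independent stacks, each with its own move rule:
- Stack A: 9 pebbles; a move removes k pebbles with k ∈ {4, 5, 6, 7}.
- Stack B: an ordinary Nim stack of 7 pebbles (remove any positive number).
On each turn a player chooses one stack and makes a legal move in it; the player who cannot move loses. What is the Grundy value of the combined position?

5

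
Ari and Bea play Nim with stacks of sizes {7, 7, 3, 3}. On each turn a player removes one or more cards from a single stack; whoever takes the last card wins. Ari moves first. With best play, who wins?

Bea wins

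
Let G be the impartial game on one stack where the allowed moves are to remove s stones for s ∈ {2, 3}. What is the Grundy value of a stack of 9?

2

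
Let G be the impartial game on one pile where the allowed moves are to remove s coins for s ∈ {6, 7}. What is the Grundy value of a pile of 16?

0

Build the Grundy sequence with g(k) = mex{g(k−s) : s ∈ {6, 7}, s ≤ k}:
k:     0  1  2  3  4  5  6  7  8  9 10 11 12 13 14 15 16
g(k):  0  0  0  0  0  0  1  1  1  1  1  1  2  0  0  0  0
So g(16) = 0.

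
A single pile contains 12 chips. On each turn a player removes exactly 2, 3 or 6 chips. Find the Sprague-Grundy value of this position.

1

Compute g(0), g(1), … for moves {2, 3, 6}:
k:     0  1  2  3  4  5  6  7  8  9 10 11 12
g(k):  0  0  1  1  2  0  3  1  2  0  0  1  1
So g(12) = 1.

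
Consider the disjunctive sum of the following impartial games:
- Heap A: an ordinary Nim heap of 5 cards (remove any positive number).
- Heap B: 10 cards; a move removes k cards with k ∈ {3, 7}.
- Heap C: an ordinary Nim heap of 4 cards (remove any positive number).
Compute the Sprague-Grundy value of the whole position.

Heap A is a plain Nim heap of size 5, so its Grundy value is 5.
Build the Grundy sequence for heap B with g(k) = mex{g(k−s) : s ∈ {3, 7}, s ≤ k}:
k:     0  1  2  3  4  5  6  7  8  9 10
g(k):  0  0  0  1  1  1  0  2  2  1  0
So g(10) = 0.
Heap C is a plain Nim heap of size 4, so its Grundy value is 4.
By the Sprague-Grundy theorem, the Grundy value of a sum of independent games is the XOR of the component values.
Combined value = 5 XOR 0 XOR 4 = 1.

1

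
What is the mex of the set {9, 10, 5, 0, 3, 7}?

0 is in the set but 1 is not, so the mex is 1.

1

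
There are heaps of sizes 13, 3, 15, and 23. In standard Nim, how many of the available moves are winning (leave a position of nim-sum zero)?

1

Compute the nim-sum pairwise:
13 XOR 3 = 14
14 XOR 15 = 1
1 XOR 23 = 22
The overall nim-sum is X = 22. A heap of size p has a winning move iff p XOR X < p (reduce it to p XOR X).
  13: 13 XOR 22 = 27 ≥ 13 — no move.
  3: 3 XOR 22 = 21 ≥ 3 — no move.
  15: 15 XOR 22 = 25 ≥ 15 — no move.
  23: 23 XOR 22 = 1 < 23 — winning move (to 1).
That gives 1 winning move.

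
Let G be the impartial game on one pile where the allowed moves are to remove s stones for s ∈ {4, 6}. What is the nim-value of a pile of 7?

Build the Grundy sequence with g(k) = mex{g(k−s) : s ∈ {4, 6}, s ≤ k}:
g(0) = mex{} = 0
g(1) = mex{} = 0
g(2) = mex{} = 0
g(3) = mex{} = 0
g(4) = mex{0} = 1
g(5) = mex{0} = 1
g(6) = mex{0} = 1
g(7) = mex{0} = 1
So g(7) = 1.

1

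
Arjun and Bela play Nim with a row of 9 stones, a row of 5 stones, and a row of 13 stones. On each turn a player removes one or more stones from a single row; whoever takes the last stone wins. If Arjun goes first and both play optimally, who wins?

Arjun wins

Compute the nim-sum pairwise:
9 XOR 5 = 12
12 XOR 13 = 1
The nim-sum is 1 ≠ 0, so this is an N-position: the player to move can win; Arjun has a winning move.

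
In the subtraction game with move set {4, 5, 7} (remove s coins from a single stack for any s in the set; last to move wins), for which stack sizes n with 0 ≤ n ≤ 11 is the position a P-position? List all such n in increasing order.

0, 1, 2, 3, 11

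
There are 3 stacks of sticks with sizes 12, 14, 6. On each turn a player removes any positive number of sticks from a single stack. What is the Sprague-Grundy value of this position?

Nim-sum: 12 XOR 14 XOR 6 = 4.

4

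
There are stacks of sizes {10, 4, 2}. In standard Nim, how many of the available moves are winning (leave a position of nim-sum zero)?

1

In binary:
  1010  (10)
  0100  (4)
  0010  (2)
  ----
  1100  (12)
The overall nim-sum is X = 12. A stack of size p has a winning move iff p XOR X < p (reduce it to p XOR X).
  10: 10 XOR 12 = 6 < 10 — winning move (to 6).
  4: 4 XOR 12 = 8 ≥ 4 — no move.
  2: 2 XOR 12 = 14 ≥ 2 — no move.
That gives 1 winning move.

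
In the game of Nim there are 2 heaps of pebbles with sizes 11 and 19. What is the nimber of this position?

24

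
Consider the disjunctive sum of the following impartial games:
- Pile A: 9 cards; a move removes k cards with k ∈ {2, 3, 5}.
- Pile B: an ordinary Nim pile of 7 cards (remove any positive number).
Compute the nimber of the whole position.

For pile A, compute g(0), g(1), … with moves {2, 3, 5}:
k:     0  1  2  3  4  5  6  7  8  9
g(k):  0  0  1  1  2  2  3  0  0  1
So g(9) = 1.
Pile B is a plain Nim pile of size 7, so its Grundy value is 7.
The value of a disjunctive sum is the nim-sum of the parts.
Combined value = 1 XOR 7 = 6.

6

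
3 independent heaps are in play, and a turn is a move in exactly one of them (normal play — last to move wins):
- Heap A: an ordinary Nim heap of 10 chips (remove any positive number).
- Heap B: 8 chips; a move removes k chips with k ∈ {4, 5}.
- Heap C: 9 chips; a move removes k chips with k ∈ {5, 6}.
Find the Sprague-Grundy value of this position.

9

Heap A is a plain Nim heap of size 10, so its Grundy value is 10.
Build the Grundy sequence for heap B with g(k) = mex{g(k−s) : s ∈ {4, 5}, s ≤ k}:
g(0) = mex{} = 0
g(1) = mex{} = 0
g(2) = mex{} = 0
g(3) = mex{} = 0
g(4) = mex{0} = 1
g(5) = mex{0} = 1
g(6) = mex{0} = 1
g(7) = mex{0} = 1
g(8) = mex{0,1} = 2
So g(8) = 2.
For heap C, compute g(0), g(1), … with moves {5, 6}:
g(0) = mex{} = 0
g(1) = mex{} = 0
g(2) = mex{} = 0
g(3) = mex{} = 0
g(4) = mex{} = 0
g(5) = mex{0} = 1
g(6) = mex{0} = 1
g(7) = mex{0} = 1
g(8) = mex{0} = 1
g(9) = mex{0} = 1
So g(9) = 1.
By the Sprague-Grundy theorem, the Grundy value of a sum of independent games is the XOR of the component values.
Combined value = 10 ⊕ 2 ⊕ 1 = 9.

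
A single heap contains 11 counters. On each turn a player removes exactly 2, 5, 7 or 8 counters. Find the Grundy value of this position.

3

Compute g(0), g(1), … for moves {2, 5, 7, 8}:
k:     0  1  2  3  4  5  6  7  8  9 10 11
g(k):  0  0  1  1  0  2  1  3  2  2  0  3
So g(11) = 3.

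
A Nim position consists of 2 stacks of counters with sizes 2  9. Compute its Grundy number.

11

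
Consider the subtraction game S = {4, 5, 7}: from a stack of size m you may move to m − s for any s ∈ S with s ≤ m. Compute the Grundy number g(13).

Grundy values for subtraction set {4, 5, 7}:
g(0) = mex{} = 0
g(1) = mex{} = 0
g(2) = mex{} = 0
g(3) = mex{} = 0
g(4) = mex{0} = 1
g(5) = mex{0} = 1
g(6) = mex{0} = 1
g(7) = mex{0} = 1
g(8) = mex{0,1} = 2
g(9) = mex{0,1} = 2
g(10) = mex{0,1} = 2
g(11) = mex{1} = 0
g(12) = mex{1,2} = 0
g(13) = mex{1,2} = 0
So g(13) = 0.

0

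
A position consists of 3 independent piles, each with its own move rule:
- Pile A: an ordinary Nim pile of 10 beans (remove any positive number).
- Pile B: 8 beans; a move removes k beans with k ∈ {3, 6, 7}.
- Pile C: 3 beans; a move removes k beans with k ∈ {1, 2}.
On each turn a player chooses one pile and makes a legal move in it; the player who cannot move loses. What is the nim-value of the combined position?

8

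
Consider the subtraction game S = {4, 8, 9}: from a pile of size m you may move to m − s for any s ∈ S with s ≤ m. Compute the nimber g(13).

0

Compute g(0), g(1), … for moves {4, 8, 9}:
g(0) = mex{} = 0
g(1) = mex{} = 0
g(2) = mex{} = 0
g(3) = mex{} = 0
g(4) = mex{0} = 1
g(5) = mex{0} = 1
g(6) = mex{0} = 1
g(7) = mex{0} = 1
g(8) = mex{0,1} = 2
g(9) = mex{0,1} = 2
g(10) = mex{0,1} = 2
g(11) = mex{0,1} = 2
g(12) = mex{0,1,2} = 3
g(13) = mex{1,2} = 0
So g(13) = 0.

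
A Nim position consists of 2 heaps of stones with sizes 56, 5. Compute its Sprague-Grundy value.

Compute the nim-sum pairwise:
56 ⊕ 5 = 61

61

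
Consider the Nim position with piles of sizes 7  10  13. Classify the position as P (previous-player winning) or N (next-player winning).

In binary:
  0111  (7)
  1010  (10)
  1101  (13)
  ----
  0000  (0)
The nim-sum is 0, so this is a P-position: the player to move is in a losing position under optimal play.

P-position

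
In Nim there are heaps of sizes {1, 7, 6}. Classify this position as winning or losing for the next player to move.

Losing position

In binary:
  001  (1)
  111  (7)
  110  (6)
  ---
  000  (0)
The nim-sum is 0, so this is a P-position: the player to move is in a losing position under optimal play.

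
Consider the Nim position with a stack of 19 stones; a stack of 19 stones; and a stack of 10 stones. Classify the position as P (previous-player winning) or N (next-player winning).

N-position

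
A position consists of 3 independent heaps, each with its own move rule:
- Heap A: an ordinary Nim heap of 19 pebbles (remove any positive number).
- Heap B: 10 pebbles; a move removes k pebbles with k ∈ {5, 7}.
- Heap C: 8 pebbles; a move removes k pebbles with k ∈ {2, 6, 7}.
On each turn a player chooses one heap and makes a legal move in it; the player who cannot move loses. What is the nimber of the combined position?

19

Heap A is a plain Nim heap of size 19, so its Grundy value is 19.
Build the Grundy sequence for heap B with g(k) = mex{g(k−s) : s ∈ {5, 7}, s ≤ k}:
g(0) = mex{} = 0
g(1) = mex{} = 0
g(2) = mex{} = 0
g(3) = mex{} = 0
g(4) = mex{} = 0
g(5) = mex{0} = 1
g(6) = mex{0} = 1
g(7) = mex{0} = 1
g(8) = mex{0} = 1
g(9) = mex{0} = 1
g(10) = mex{0,1} = 2
So g(10) = 2.
Build the Grundy sequence for heap C with g(k) = mex{g(k−s) : s ∈ {2, 6, 7}, s ≤ k}:
g(0) = mex{} = 0
g(1) = mex{} = 0
g(2) = mex{0} = 1
g(3) = mex{0} = 1
g(4) = mex{1} = 0
g(5) = mex{1} = 0
g(6) = mex{0} = 1
g(7) = mex{0} = 1
g(8) = mex{0,1} = 2
So g(8) = 2.
By the Sprague-Grundy theorem, the Grundy value of a sum of independent games is the XOR of the component values.
Combined value = 19 ⊕ 2 ⊕ 2 = 19.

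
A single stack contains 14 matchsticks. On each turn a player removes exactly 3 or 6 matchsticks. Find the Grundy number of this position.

1

Grundy values for subtraction set {3, 6}:
k:     0  1  2  3  4  5  6  7  8  9 10 11 12 13 14
g(k):  0  0  0  1  1  1  2  2  2  0  0  0  1  1  1
So g(14) = 1.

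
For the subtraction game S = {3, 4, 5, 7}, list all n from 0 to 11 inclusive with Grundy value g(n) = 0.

Build the Grundy sequence with g(k) = mex{g(k−s) : s ∈ {3, 4, 5, 7}, s ≤ k}:
g(0) = mex{} = 0
g(1) = mex{} = 0
g(2) = mex{} = 0
g(3) = mex{0} = 1
g(4) = mex{0} = 1
g(5) = mex{0} = 1
g(6) = mex{0,1} = 2
g(7) = mex{0,1} = 2
g(8) = mex{0,1} = 2
g(9) = mex{0,1,2} = 3
g(10) = mex{1,2} = 0
g(11) = mex{1,2} = 0
The P-positions (g = 0) in 0..11 are 0, 1, 2, 10, 11.

0, 1, 2, 10, 11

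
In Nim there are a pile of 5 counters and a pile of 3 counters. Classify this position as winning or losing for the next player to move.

Compute the nim-sum pairwise:
5 ^ 3 = 6
The nim-sum is 6 ≠ 0, so this is an N-position: the player to move can win.

Winning position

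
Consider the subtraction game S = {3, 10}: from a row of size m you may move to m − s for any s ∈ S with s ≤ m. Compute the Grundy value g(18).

1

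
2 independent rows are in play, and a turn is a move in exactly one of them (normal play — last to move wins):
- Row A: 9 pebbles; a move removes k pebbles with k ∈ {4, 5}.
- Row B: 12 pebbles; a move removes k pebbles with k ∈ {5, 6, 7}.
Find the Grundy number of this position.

0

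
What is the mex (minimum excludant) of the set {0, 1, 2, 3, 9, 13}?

4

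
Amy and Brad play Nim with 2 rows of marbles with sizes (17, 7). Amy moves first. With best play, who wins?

Amy wins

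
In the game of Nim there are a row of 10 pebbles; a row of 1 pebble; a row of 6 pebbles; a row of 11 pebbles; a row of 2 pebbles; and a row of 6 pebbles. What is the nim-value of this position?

2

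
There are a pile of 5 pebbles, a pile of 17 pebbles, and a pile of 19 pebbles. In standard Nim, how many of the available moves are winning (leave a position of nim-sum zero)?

1

Compute the nim-sum pairwise:
5 XOR 17 = 20
20 XOR 19 = 7
The overall nim-sum is X = 7. A pile of size p has a winning move iff p XOR X < p (reduce it to p XOR X).
  5: 5 XOR 7 = 2 < 5 — winning move (to 2).
  17: 17 XOR 7 = 22 ≥ 17 — no move.
  19: 19 XOR 7 = 20 ≥ 19 — no move.
That gives 1 winning move.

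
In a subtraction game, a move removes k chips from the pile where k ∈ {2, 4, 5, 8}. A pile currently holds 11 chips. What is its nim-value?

2

Compute g(0), g(1), … for moves {2, 4, 5, 8}:
g(0) = mex{} = 0
g(1) = mex{} = 0
g(2) = mex{0} = 1
g(3) = mex{0} = 1
g(4) = mex{0,1} = 2
g(5) = mex{0,1} = 2
g(6) = mex{0,1,2} = 3
g(7) = mex{1,2} = 0
g(8) = mex{0,1,2,3} = 4
g(9) = mex{0,2} = 1
g(10) = mex{1,2,3,4} = 0
g(11) = mex{0,1,3} = 2
So g(11) = 2.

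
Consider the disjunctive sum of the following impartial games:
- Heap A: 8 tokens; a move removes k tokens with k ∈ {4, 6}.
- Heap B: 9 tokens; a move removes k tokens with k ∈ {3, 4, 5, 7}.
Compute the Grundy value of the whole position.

Grundy values for heap A (subtraction set {4, 6}):
g(0) = mex{} = 0
g(1) = mex{} = 0
g(2) = mex{} = 0
g(3) = mex{} = 0
g(4) = mex{0} = 1
g(5) = mex{0} = 1
g(6) = mex{0} = 1
g(7) = mex{0} = 1
g(8) = mex{0,1} = 2
So g(8) = 2.
Build the Grundy sequence for heap B with g(k) = mex{g(k−s) : s ∈ {3, 4, 5, 7}, s ≤ k}:
k:     0  1  2  3  4  5  6  7  8  9
g(k):  0  0  0  1  1  1  2  2  2  3
So g(9) = 3.
The value of a disjunctive sum is the nim-sum of the parts.
Combined value = 2 ⊕ 3 = 1.

1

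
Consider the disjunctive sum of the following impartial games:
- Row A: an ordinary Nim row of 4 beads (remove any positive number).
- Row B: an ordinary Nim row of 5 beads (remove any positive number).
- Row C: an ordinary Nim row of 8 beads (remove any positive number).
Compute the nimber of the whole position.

9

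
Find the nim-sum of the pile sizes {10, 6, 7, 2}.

9

Nim-sum: 10 ⊕ 6 ⊕ 7 ⊕ 2 = 9.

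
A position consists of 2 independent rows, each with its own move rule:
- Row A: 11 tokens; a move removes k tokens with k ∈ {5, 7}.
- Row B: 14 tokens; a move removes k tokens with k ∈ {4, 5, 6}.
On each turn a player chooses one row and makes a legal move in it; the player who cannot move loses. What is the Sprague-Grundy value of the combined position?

3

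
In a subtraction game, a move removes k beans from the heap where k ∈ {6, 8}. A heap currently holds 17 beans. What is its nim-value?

Grundy values for subtraction set {6, 8}:
k:     0  1  2  3  4  5  6  7  8  9 10 11 12 13 14 15 16 17
g(k):  0  0  0  0  0  0  1  1  1  1  1  1  2  2  0  0  0  0
So g(17) = 0.

0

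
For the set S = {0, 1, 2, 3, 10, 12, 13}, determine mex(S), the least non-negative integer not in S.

4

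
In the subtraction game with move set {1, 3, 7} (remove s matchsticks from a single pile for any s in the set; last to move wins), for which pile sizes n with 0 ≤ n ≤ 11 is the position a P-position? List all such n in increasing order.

0, 2, 4, 6, 8, 10

Build the Grundy sequence with g(k) = mex{g(k−s) : s ∈ {1, 3, 7}, s ≤ k}:
g(0) = mex{} = 0
g(1) = mex{0} = 1
g(2) = mex{1} = 0
g(3) = mex{0} = 1
g(4) = mex{1} = 0
g(5) = mex{0} = 1
g(6) = mex{1} = 0
g(7) = mex{0} = 1
g(8) = mex{1} = 0
g(9) = mex{0} = 1
g(10) = mex{1} = 0
g(11) = mex{0} = 1
The P-positions (g = 0) in 0..11 are 0, 2, 4, 6, 8, 10.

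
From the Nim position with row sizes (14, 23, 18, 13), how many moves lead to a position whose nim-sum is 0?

3

Write each in binary and XOR column by column:
  01110  (14)
  10111  (23)
  10010  (18)
  01101  (13)
  -----
  00110  (6)
The overall nim-sum is X = 6. A row of size p has a winning move iff p XOR X < p (reduce it to p XOR X).
  14: 14 XOR 6 = 8 < 14 — winning move (to 8).
  23: 23 XOR 6 = 17 < 23 — winning move (to 17).
  18: 18 XOR 6 = 20 ≥ 18 — no move.
  13: 13 XOR 6 = 11 < 13 — winning move (to 11).
That gives 3 winning moves.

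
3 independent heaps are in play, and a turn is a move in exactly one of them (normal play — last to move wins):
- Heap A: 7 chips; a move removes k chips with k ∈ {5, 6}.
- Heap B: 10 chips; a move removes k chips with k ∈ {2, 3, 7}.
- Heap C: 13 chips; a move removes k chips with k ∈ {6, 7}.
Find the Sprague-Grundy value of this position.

For heap A, compute g(0), g(1), … with moves {5, 6}:
k:     0  1  2  3  4  5  6  7
g(k):  0  0  0  0  0  1  1  1
So g(7) = 1.
For heap B, compute g(0), g(1), … with moves {2, 3, 7}:
k:     0  1  2  3  4  5  6  7  8  9 10
g(k):  0  0  1  1  2  0  0  1  1  2  0
So g(10) = 0.
For heap C, compute g(0), g(1), … with moves {6, 7}:
g(0) = mex{} = 0
g(1) = mex{} = 0
g(2) = mex{} = 0
g(3) = mex{} = 0
g(4) = mex{} = 0
g(5) = mex{} = 0
g(6) = mex{0} = 1
g(7) = mex{0} = 1
g(8) = mex{0} = 1
g(9) = mex{0} = 1
g(10) = mex{0} = 1
g(11) = mex{0} = 1
g(12) = mex{0,1} = 2
g(13) = mex{1} = 0
So g(13) = 0.
By the Sprague-Grundy theorem, the Grundy value of a sum of independent games is the XOR of the component values.
Combined value = 1 ⊕ 0 ⊕ 0 = 1.

1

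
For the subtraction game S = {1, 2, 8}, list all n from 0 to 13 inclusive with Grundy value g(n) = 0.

0, 3, 6, 9, 12

Grundy values for subtraction set {1, 2, 8}:
k:     0  1  2  3  4  5  6  7  8  9 10 11 12 13
g(k):  0  1  2  0  1  2  0  1  2  0  1  2  0  1
The P-positions (g = 0) in 0..13 are 0, 3, 6, 9, 12.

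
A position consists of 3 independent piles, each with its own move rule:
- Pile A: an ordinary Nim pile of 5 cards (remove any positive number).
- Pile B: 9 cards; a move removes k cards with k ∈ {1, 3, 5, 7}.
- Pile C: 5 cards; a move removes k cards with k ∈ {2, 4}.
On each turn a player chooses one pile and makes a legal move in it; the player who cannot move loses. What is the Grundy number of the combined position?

6

Pile A is a plain Nim pile of size 5, so its Grundy value is 5.
For pile B, compute g(0), g(1), … with moves {1, 3, 5, 7}:
g(0) = mex{} = 0
g(1) = mex{0} = 1
g(2) = mex{1} = 0
g(3) = mex{0} = 1
g(4) = mex{1} = 0
g(5) = mex{0} = 1
g(6) = mex{1} = 0
g(7) = mex{0} = 1
g(8) = mex{1} = 0
g(9) = mex{0} = 1
So g(9) = 1.
Build the Grundy sequence for pile C with g(k) = mex{g(k−s) : s ∈ {2, 4}, s ≤ k}:
g(0) = mex{} = 0
g(1) = mex{} = 0
g(2) = mex{0} = 1
g(3) = mex{0} = 1
g(4) = mex{0,1} = 2
g(5) = mex{0,1} = 2
So g(5) = 2.
By the Sprague-Grundy theorem, the Grundy value of a sum of independent games is the XOR of the component values.
Combined value = 5 XOR 1 XOR 2 = 6.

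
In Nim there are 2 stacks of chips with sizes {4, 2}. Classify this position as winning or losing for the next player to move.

Winning position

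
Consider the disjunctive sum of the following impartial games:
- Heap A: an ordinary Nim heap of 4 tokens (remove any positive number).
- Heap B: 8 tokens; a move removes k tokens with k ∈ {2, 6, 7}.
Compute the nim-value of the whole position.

Heap A is a plain Nim heap of size 4, so its Grundy value is 4.
For heap B, compute g(0), g(1), … with moves {2, 6, 7}:
g(0) = mex{} = 0
g(1) = mex{} = 0
g(2) = mex{0} = 1
g(3) = mex{0} = 1
g(4) = mex{1} = 0
g(5) = mex{1} = 0
g(6) = mex{0} = 1
g(7) = mex{0} = 1
g(8) = mex{0,1} = 2
So g(8) = 2.
By the Sprague-Grundy theorem, the Grundy value of a sum of independent games is the XOR of the component values.
Combined value = 4 XOR 2 = 6.

6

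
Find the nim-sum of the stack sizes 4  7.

3

Write each in binary and XOR column by column:
  100  (4)
  111  (7)
  ---
  011  (3)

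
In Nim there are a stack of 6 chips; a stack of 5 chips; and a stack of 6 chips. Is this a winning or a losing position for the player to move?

Winning position

Compute the nim-sum pairwise:
6 ⊕ 5 = 3
3 ⊕ 6 = 5
The nim-sum is 5 ≠ 0, so this is an N-position: the player to move can win.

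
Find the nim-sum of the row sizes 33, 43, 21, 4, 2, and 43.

Nim-sum: 33 ⊕ 43 ⊕ 21 ⊕ 4 ⊕ 2 ⊕ 43 = 50.

50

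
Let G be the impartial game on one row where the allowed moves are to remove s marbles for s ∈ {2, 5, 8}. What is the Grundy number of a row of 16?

1

Build the Grundy sequence with g(k) = mex{g(k−s) : s ∈ {2, 5, 8}, s ≤ k}:
k:     0  1  2  3  4  5  6  7  8  9 10 11 12 13 14 15 16
g(k):  0  0  1  1  0  2  1  0  2  1  0  0  1  1  0  2  1
So g(16) = 1.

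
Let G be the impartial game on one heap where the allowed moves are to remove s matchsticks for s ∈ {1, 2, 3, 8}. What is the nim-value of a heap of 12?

3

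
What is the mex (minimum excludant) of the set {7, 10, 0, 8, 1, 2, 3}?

The values 0, 1, 2, 3 are all present; 4 is the first non-negative integer missing from the set.

4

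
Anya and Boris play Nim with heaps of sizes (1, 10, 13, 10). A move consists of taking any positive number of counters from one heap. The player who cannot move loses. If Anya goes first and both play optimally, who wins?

Compute the nim-sum pairwise:
1 XOR 10 = 11
11 XOR 13 = 6
6 XOR 10 = 12
The nim-sum is 12 ≠ 0, so this is an N-position: the player to move can win; Anya has a winning move.

Anya wins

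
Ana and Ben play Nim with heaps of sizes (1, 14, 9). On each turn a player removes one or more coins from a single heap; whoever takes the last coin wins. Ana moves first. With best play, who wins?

Nim-sum: 1 ⊕ 14 ⊕ 9 = 6.
The nim-sum is 6 ≠ 0, so this is an N-position: the player to move can win; Ana has a winning move.

Ana wins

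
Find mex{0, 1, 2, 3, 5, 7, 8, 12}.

4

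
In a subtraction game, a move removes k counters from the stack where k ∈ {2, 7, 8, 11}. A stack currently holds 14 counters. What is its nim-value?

0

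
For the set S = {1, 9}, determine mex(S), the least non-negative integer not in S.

0

0 is not in the set, so the mex is 0.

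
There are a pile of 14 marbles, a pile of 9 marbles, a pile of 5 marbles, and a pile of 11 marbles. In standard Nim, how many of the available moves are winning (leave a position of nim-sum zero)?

3

In binary:
  1110  (14)
  1001  (9)
  0101  (5)
  1011  (11)
  ----
  1001  (9)
The overall nim-sum is X = 9. A pile of size p has a winning move iff p XOR X < p (reduce it to p XOR X).
  14: 14 XOR 9 = 7 < 14 — winning move (to 7).
  9: 9 XOR 9 = 0 < 9 — winning move (to 0).
  5: 5 XOR 9 = 12 ≥ 5 — no move.
  11: 11 XOR 9 = 2 < 11 — winning move (to 2).
That gives 3 winning moves.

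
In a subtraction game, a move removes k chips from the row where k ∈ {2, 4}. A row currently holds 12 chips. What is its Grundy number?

Grundy values for subtraction set {2, 4}:
k:     0  1  2  3  4  5  6  7  8  9 10 11 12
g(k):  0  0  1  1  2  2  0  0  1  1  2  2  0
So g(12) = 0.

0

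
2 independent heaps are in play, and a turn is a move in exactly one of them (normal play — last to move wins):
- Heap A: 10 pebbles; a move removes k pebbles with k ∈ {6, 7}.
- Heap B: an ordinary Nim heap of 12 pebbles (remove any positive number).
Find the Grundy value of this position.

For heap A, compute g(0), g(1), … with moves {6, 7}:
g(0) = mex{} = 0
g(1) = mex{} = 0
g(2) = mex{} = 0
g(3) = mex{} = 0
g(4) = mex{} = 0
g(5) = mex{} = 0
g(6) = mex{0} = 1
g(7) = mex{0} = 1
g(8) = mex{0} = 1
g(9) = mex{0} = 1
g(10) = mex{0} = 1
So g(10) = 1.
Heap B is a plain Nim heap of size 12, so its Grundy value is 12.
By the Sprague-Grundy theorem, the Grundy value of a sum of independent games is the XOR of the component values.
Combined value = 1 ⊕ 12 = 13.

13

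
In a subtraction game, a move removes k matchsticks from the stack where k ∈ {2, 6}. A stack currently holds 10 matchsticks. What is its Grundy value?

Build the Grundy sequence with g(k) = mex{g(k−s) : s ∈ {2, 6}, s ≤ k}:
k:     0  1  2  3  4  5  6  7  8  9 10
g(k):  0  0  1  1  0  0  1  1  0  0  1
So g(10) = 1.

1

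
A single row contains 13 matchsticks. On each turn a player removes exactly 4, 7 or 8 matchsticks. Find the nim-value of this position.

0

Compute g(0), g(1), … for moves {4, 7, 8}:
k:     0  1  2  3  4  5  6  7  8  9 10 11 12 13
g(k):  0  0  0  0  1  1  1  1  2  2  2  2  0  0
So g(13) = 0.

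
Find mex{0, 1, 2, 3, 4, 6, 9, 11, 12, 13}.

5

The values 0, 1, 2, 3, 4 are all present; 5 is the first non-negative integer missing from the set.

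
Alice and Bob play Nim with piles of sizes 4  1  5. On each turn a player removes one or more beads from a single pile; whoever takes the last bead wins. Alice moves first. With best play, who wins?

Compute the nim-sum pairwise:
4 ⊕ 1 = 5
5 ⊕ 5 = 0
The nim-sum is 0, so this is a P-position: the player to move is in a losing position under optimal play; Alice is about to move from it and so loses — Bob wins.

Bob wins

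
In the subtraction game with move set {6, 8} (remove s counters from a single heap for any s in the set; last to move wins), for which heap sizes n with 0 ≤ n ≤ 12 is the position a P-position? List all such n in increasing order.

0, 1, 2, 3, 4, 5

Compute g(0), g(1), … for moves {6, 8}:
g(0) = mex{} = 0
g(1) = mex{} = 0
g(2) = mex{} = 0
g(3) = mex{} = 0
g(4) = mex{} = 0
g(5) = mex{} = 0
g(6) = mex{0} = 1
g(7) = mex{0} = 1
g(8) = mex{0} = 1
g(9) = mex{0} = 1
g(10) = mex{0} = 1
g(11) = mex{0} = 1
g(12) = mex{0,1} = 2
The P-positions (g = 0) in 0..12 are 0, 1, 2, 3, 4, 5.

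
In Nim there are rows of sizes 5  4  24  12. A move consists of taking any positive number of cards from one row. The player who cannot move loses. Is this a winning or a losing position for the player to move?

Compute the nim-sum pairwise:
5 ^ 4 = 1
1 ^ 24 = 25
25 ^ 12 = 21
The nim-sum is 21 ≠ 0, so this is an N-position: the player to move can win.

Winning position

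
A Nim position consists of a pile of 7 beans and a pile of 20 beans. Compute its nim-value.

19

Compute the nim-sum pairwise:
7 ^ 20 = 19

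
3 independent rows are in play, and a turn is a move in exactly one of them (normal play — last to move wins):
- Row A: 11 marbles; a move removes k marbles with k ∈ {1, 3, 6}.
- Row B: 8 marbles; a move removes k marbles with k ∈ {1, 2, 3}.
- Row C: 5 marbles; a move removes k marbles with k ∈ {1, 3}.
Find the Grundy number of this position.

1

Build the Grundy sequence for row A with g(k) = mex{g(k−s) : s ∈ {1, 3, 6}, s ≤ k}:
g(0) = mex{} = 0
g(1) = mex{0} = 1
g(2) = mex{1} = 0
g(3) = mex{0} = 1
g(4) = mex{1} = 0
g(5) = mex{0} = 1
g(6) = mex{0,1} = 2
g(7) = mex{0,1,2} = 3
g(8) = mex{0,1,3} = 2
g(9) = mex{1,2} = 0
g(10) = mex{0,3} = 1
g(11) = mex{1,2} = 0
So g(11) = 0.
Grundy values for row B (subtraction set {1, 2, 3}):
k:     0  1  2  3  4  5  6  7  8
g(k):  0  1  2  3  0  1  2  3  0
So g(8) = 0.
For row C, compute g(0), g(1), … with moves {1, 3}:
k:     0  1  2  3  4  5
g(k):  0  1  0  1  0  1
So g(5) = 1.
The value of a disjunctive sum is the nim-sum of the parts.
Combined value = 0 XOR 0 XOR 1 = 1.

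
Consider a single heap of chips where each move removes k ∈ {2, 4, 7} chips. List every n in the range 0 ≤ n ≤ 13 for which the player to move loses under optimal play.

Build the Grundy sequence with g(k) = mex{g(k−s) : s ∈ {2, 4, 7}, s ≤ k}:
g(0) = mex{} = 0
g(1) = mex{} = 0
g(2) = mex{0} = 1
g(3) = mex{0} = 1
g(4) = mex{0,1} = 2
g(5) = mex{0,1} = 2
g(6) = mex{1,2} = 0
g(7) = mex{0,1,2} = 3
g(8) = mex{0,2} = 1
g(9) = mex{1,2,3} = 0
g(10) = mex{0,1} = 2
g(11) = mex{0,2,3} = 1
g(12) = mex{1,2} = 0
g(13) = mex{0,1} = 2
The P-positions (g = 0) in 0..13 are 0, 1, 6, 9, 12.

0, 1, 6, 9, 12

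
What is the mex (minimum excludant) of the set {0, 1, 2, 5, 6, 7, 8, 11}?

The values 0, 1, 2 are all present; 3 is the first non-negative integer missing from the set.

3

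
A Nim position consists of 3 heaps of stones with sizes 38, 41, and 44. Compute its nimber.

Bitwise XOR of the heap sizes:
  100110  (38)
  101001  (41)
  101100  (44)
  ------
  100011  (35)

35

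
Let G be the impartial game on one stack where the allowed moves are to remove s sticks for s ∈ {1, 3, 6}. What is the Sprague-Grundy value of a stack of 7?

3

Build the Grundy sequence with g(k) = mex{g(k−s) : s ∈ {1, 3, 6}, s ≤ k}:
g(0) = mex{} = 0
g(1) = mex{0} = 1
g(2) = mex{1} = 0
g(3) = mex{0} = 1
g(4) = mex{1} = 0
g(5) = mex{0} = 1
g(6) = mex{0,1} = 2
g(7) = mex{0,1,2} = 3
So g(7) = 3.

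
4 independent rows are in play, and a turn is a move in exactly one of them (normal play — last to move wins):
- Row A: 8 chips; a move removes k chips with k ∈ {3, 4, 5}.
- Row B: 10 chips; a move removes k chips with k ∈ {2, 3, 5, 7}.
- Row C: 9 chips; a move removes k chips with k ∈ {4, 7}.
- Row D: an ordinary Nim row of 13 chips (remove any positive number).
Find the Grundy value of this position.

15

Build the Grundy sequence for row A with g(k) = mex{g(k−s) : s ∈ {3, 4, 5}, s ≤ k}:
g(0) = mex{} = 0
g(1) = mex{} = 0
g(2) = mex{} = 0
g(3) = mex{0} = 1
g(4) = mex{0} = 1
g(5) = mex{0} = 1
g(6) = mex{0,1} = 2
g(7) = mex{0,1} = 2
g(8) = mex{1} = 0
So g(8) = 0.
Grundy values for row B (subtraction set {2, 3, 5, 7}):
k:     0  1  2  3  4  5  6  7  8  9 10
g(k):  0  0  1  1  2  2  3  3  4  0  0
So g(10) = 0.
Grundy values for row C (subtraction set {4, 7}):
g(0) = mex{} = 0
g(1) = mex{} = 0
g(2) = mex{} = 0
g(3) = mex{} = 0
g(4) = mex{0} = 1
g(5) = mex{0} = 1
g(6) = mex{0} = 1
g(7) = mex{0} = 1
g(8) = mex{0,1} = 2
g(9) = mex{0,1} = 2
So g(9) = 2.
Row D is a plain Nim row of size 13, so its Grundy value is 13.
By the Sprague-Grundy theorem, the Grundy value of a sum of independent games is the XOR of the component values.
Combined value = 0 XOR 0 XOR 2 XOR 13 = 15.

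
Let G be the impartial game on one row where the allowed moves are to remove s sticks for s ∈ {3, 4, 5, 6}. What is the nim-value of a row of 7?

2

Compute g(0), g(1), … for moves {3, 4, 5, 6}:
g(0) = mex{} = 0
g(1) = mex{} = 0
g(2) = mex{} = 0
g(3) = mex{0} = 1
g(4) = mex{0} = 1
g(5) = mex{0} = 1
g(6) = mex{0,1} = 2
g(7) = mex{0,1} = 2
So g(7) = 2.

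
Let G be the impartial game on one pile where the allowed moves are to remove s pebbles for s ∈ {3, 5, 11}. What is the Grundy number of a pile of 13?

1

Grundy values for subtraction set {3, 5, 11}:
g(0) = mex{} = 0
g(1) = mex{} = 0
g(2) = mex{} = 0
g(3) = mex{0} = 1
g(4) = mex{0} = 1
g(5) = mex{0} = 1
g(6) = mex{0,1} = 2
g(7) = mex{0,1} = 2
g(8) = mex{1} = 0
g(9) = mex{1,2} = 0
g(10) = mex{1,2} = 0
g(11) = mex{0,2} = 1
g(12) = mex{0,2} = 1
g(13) = mex{0} = 1
So g(13) = 1.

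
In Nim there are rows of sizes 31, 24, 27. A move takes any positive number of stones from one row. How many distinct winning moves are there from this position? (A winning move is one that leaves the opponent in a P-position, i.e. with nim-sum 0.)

Compute the nim-sum pairwise:
31 XOR 24 = 7
7 XOR 27 = 28
The overall nim-sum is X = 28. A row of size p has a winning move iff p XOR X < p (reduce it to p XOR X).
  31: 31 XOR 28 = 3 < 31 — winning move (to 3).
  24: 24 XOR 28 = 4 < 24 — winning move (to 4).
  27: 27 XOR 28 = 7 < 27 — winning move (to 7).
That gives 3 winning moves.

3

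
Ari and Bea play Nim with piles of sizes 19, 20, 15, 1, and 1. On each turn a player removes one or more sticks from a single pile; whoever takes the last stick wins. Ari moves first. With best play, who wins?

Ari wins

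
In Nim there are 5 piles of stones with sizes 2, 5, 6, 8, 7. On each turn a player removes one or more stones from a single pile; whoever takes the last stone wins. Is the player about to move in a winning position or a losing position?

Winning position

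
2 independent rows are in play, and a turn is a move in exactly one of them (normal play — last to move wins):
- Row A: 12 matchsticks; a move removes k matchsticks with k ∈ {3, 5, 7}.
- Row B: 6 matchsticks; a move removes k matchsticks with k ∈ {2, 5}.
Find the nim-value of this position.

For row A, compute g(0), g(1), … with moves {3, 5, 7}:
g(0) = mex{} = 0
g(1) = mex{} = 0
g(2) = mex{} = 0
g(3) = mex{0} = 1
g(4) = mex{0} = 1
g(5) = mex{0} = 1
g(6) = mex{0,1} = 2
g(7) = mex{0,1} = 2
g(8) = mex{0,1} = 2
g(9) = mex{0,1,2} = 3
g(10) = mex{1,2} = 0
g(11) = mex{1,2} = 0
g(12) = mex{1,2,3} = 0
So g(12) = 0.
Grundy values for row B (subtraction set {2, 5}):
g(0) = mex{} = 0
g(1) = mex{} = 0
g(2) = mex{0} = 1
g(3) = mex{0} = 1
g(4) = mex{1} = 0
g(5) = mex{0,1} = 2
g(6) = mex{0} = 1
So g(6) = 1.
The value of a disjunctive sum is the nim-sum of the parts.
Combined value = 0 ⊕ 1 = 1.

1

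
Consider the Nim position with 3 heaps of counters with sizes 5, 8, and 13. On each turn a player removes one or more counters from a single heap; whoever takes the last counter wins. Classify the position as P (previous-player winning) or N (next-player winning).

Nim-sum: 5 ⊕ 8 ⊕ 13 = 0.
The nim-sum is 0, so this is a P-position: the player to move is in a losing position under optimal play.

P-position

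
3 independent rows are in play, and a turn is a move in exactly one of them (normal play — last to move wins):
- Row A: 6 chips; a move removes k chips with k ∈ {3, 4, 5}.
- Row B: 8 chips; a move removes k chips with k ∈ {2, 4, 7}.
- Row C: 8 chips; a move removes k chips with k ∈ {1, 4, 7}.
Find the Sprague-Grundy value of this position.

Build the Grundy sequence for row A with g(k) = mex{g(k−s) : s ∈ {3, 4, 5}, s ≤ k}:
g(0) = mex{} = 0
g(1) = mex{} = 0
g(2) = mex{} = 0
g(3) = mex{0} = 1
g(4) = mex{0} = 1
g(5) = mex{0} = 1
g(6) = mex{0,1} = 2
So g(6) = 2.
For row B, compute g(0), g(1), … with moves {2, 4, 7}:
g(0) = mex{} = 0
g(1) = mex{} = 0
g(2) = mex{0} = 1
g(3) = mex{0} = 1
g(4) = mex{0,1} = 2
g(5) = mex{0,1} = 2
g(6) = mex{1,2} = 0
g(7) = mex{0,1,2} = 3
g(8) = mex{0,2} = 1
So g(8) = 1.
Grundy values for row C (subtraction set {1, 4, 7}):
k:     0  1  2  3  4  5  6  7  8
g(k):  0  1  0  1  2  0  1  2  0
So g(8) = 0.
By the Sprague-Grundy theorem, the Grundy value of a sum of independent games is the XOR of the component values.
Combined value = 2 ⊕ 1 ⊕ 0 = 3.

3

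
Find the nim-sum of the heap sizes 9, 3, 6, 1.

13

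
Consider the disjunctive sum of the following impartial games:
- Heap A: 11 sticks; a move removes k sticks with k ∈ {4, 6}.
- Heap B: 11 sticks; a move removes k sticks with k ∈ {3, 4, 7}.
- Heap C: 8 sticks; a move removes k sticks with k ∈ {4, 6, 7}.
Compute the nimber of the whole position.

Build the Grundy sequence for heap A with g(k) = mex{g(k−s) : s ∈ {4, 6}, s ≤ k}:
k:     0  1  2  3  4  5  6  7  8  9 10 11
g(k):  0  0  0  0  1  1  1  1  2  2  0  0
So g(11) = 0.
Build the Grundy sequence for heap B with g(k) = mex{g(k−s) : s ∈ {3, 4, 7}, s ≤ k}:
g(0) = mex{} = 0
g(1) = mex{} = 0
g(2) = mex{} = 0
g(3) = mex{0} = 1
g(4) = mex{0} = 1
g(5) = mex{0} = 1
g(6) = mex{0,1} = 2
g(7) = mex{0,1} = 2
g(8) = mex{0,1} = 2
g(9) = mex{0,1,2} = 3
g(10) = mex{1,2} = 0
g(11) = mex{1,2} = 0
So g(11) = 0.
Grundy values for heap C (subtraction set {4, 6, 7}):
k:     0  1  2  3  4  5  6  7  8
g(k):  0  0  0  0  1  1  1  1  2
So g(8) = 2.
The value of a disjunctive sum is the nim-sum of the parts.
Combined value = 0 XOR 0 XOR 2 = 2.

2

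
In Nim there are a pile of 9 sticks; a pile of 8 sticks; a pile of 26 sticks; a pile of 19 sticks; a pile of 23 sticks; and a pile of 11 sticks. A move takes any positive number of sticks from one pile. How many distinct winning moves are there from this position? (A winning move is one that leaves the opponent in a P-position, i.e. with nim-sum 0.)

Nim-sum: 9 ^ 8 ^ 26 ^ 19 ^ 23 ^ 11 = 20.
The overall nim-sum is X = 20. A pile of size p has a winning move iff p XOR X < p (reduce it to p XOR X).
  9: 9 XOR 20 = 29 ≥ 9 — no move.
  8: 8 XOR 20 = 28 ≥ 8 — no move.
  26: 26 XOR 20 = 14 < 26 — winning move (to 14).
  19: 19 XOR 20 = 7 < 19 — winning move (to 7).
  23: 23 XOR 20 = 3 < 23 — winning move (to 3).
  11: 11 XOR 20 = 31 ≥ 11 — no move.
That gives 3 winning moves.

3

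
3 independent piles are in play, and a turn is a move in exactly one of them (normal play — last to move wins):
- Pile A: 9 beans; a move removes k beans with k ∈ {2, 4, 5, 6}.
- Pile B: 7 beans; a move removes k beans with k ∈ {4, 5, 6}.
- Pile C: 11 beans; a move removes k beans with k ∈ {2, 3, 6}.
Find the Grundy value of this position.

0

Build the Grundy sequence for pile A with g(k) = mex{g(k−s) : s ∈ {2, 4, 5, 6}, s ≤ k}:
k:     0  1  2  3  4  5  6  7  8  9
g(k):  0  0  1  1  2  2  3  3  0  0
So g(9) = 0.
Build the Grundy sequence for pile B with g(k) = mex{g(k−s) : s ∈ {4, 5, 6}, s ≤ k}:
g(0) = mex{} = 0
g(1) = mex{} = 0
g(2) = mex{} = 0
g(3) = mex{} = 0
g(4) = mex{0} = 1
g(5) = mex{0} = 1
g(6) = mex{0} = 1
g(7) = mex{0} = 1
So g(7) = 1.
Grundy values for pile C (subtraction set {2, 3, 6}):
k:     0  1  2  3  4  5  6  7  8  9 10 11
g(k):  0  0  1  1  2  0  3  1  2  0  0  1
So g(11) = 1.
The value of a disjunctive sum is the nim-sum of the parts.
Combined value = 0 ⊕ 1 ⊕ 1 = 0.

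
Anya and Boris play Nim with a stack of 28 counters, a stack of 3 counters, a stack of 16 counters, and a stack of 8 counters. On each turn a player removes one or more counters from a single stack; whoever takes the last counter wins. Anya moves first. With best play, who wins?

Nim-sum: 28 ⊕ 3 ⊕ 16 ⊕ 8 = 7.
The nim-sum is 7 ≠ 0, so this is an N-position: the player to move can win; Anya has a winning move.

Anya wins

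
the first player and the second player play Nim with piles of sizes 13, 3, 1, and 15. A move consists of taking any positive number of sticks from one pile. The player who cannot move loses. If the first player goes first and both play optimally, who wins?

the second player wins

In binary:
  1101  (13)
  0011  (3)
  0001  (1)
  1111  (15)
  ----
  0000  (0)
The nim-sum is 0, so this is a P-position: the player to move is in a losing position under optimal play; the first player is about to move from it and so loses — the second player wins.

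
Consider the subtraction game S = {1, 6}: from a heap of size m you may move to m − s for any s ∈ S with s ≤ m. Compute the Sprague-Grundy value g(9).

0

Grundy values for subtraction set {1, 6}:
k:     0  1  2  3  4  5  6  7  8  9
g(k):  0  1  0  1  0  1  2  0  1  0
So g(9) = 0.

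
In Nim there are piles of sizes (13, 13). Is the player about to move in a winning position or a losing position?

Losing position

Compute the nim-sum pairwise:
13 ^ 13 = 0
The nim-sum is 0, so this is a P-position: the player to move is in a losing position under optimal play.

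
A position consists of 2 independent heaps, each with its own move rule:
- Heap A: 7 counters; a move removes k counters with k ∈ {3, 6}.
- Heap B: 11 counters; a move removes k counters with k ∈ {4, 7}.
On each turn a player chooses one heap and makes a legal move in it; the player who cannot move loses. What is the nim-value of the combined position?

2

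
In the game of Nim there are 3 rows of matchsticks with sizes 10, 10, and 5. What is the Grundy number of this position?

Nim-sum: 10 ⊕ 10 ⊕ 5 = 5.

5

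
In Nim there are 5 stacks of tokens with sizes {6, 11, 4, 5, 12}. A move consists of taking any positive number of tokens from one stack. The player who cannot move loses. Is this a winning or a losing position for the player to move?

Losing position

Bitwise XOR of the heap sizes:
  0110  (6)
  1011  (11)
  0100  (4)
  0101  (5)
  1100  (12)
  ----
  0000  (0)
The nim-sum is 0, so this is a P-position: the player to move is in a losing position under optimal play.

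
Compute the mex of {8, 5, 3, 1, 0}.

The values 0, 1 are all present; 2 is the first non-negative integer missing from the set.

2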